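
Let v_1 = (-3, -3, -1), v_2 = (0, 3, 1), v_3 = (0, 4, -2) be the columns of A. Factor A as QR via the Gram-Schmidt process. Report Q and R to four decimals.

Q = [[-0.6882, -0.7255, 0.0000], [-0.6882, 0.6529, 0.3162], [-0.2294, 0.2176, -0.9487]], R = [[4.3589, -2.2942, -2.2942], [0.0000, 2.1764, 2.1764], [0.0000, 0.0000, 3.1623]]

q_1 = v_1/‖v_1‖ = (-3, -3, -1)/4.3589 = (-0.6882, -0.6882, -0.2294).
r_{12} = q_1·v_2 = -2.2942.
u_2 = v_2 + 2.2942·q_1 = (-1.5789, 1.4211, 0.4737).
‖u_2‖ = 2.1764, so q_2 = (-0.7255, 0.6529, 0.2176).
r_{13} = q_1·v_3 = -2.2942; r_{23} = q_2·v_3 = 2.1764.
u_3 = v_3 + 2.2942·q_1 − 2.1764·q_2 = (0.0000, 1.0000, -3.0000).
‖u_3‖ = 3.1623, so q_3 = (0.0000, 0.3162, -0.9487).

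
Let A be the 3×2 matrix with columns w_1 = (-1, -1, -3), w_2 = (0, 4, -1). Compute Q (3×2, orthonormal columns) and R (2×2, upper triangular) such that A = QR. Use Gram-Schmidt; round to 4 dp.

w_1 = (-1, -1, -3); ‖w_1‖ = 3.3166, so q_1 = (-0.3015, -0.3015, -0.9045).
q_1·w_2 = (-0.3015)·0 + (-0.3015)·4 + (-0.9045)·(-1) = -0.3015.
u_2 = w_2 + 0.3015·q_1 = (-0.0909, 3.9091, -1.2727).
‖u_2‖ = 4.1121, so q_2 = (-0.0221, 0.9506, -0.3095).

Q = [[-0.3015, -0.0221], [-0.3015, 0.9506], [-0.9045, -0.3095]], R = [[3.3166, -0.3015], [0.0000, 4.1121]]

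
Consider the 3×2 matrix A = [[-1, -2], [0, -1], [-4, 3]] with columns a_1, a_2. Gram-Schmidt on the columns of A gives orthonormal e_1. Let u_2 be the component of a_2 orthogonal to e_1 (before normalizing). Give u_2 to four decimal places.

u_2 = (-2.5882, -1.0000, 0.6471)

a_1 = (-1, 0, -4); ‖a_1‖ = 4.1231, so e_1 = (-0.2425, 0.0000, -0.9701).
e_1·a_2 = (-0.2425)·(-2) + 0.0000·(-1) + (-0.9701)·3 = -2.4254.
u_2 = a_2 + 2.4254·e_1 = (-2.5882, -1.0000, 0.6471).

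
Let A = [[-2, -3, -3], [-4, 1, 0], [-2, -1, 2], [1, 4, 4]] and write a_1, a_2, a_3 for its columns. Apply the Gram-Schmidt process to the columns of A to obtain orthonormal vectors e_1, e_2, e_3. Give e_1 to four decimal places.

e_1 = (-0.4000, -0.8000, -0.4000, 0.2000)

a_1 = (-2, -4, -2, 1); ‖a_1‖ = 5.0000, so e_1 = (-0.4000, -0.8000, -0.4000, 0.2000).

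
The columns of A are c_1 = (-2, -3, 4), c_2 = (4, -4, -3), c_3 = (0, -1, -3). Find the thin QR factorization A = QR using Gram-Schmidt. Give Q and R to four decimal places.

Q = [[-0.3714, 0.5536, -0.7454], [-0.5571, -0.7751, -0.2981], [0.7428, -0.3045, -0.5963]], R = [[5.3852, -1.4856, -1.6713], [0.0000, 6.2284, 1.6886], [0.0000, 0.0000, 2.0870]]

e_1 = c_1/‖c_1‖ = (-2, -3, 4)/5.3852 = (-0.3714, -0.5571, 0.7428).
r_{12} = e_1·c_2 = -1.4856.
u_2 = c_2 + 1.4856·e_1 = (3.4483, -4.8276, -1.8966).
‖u_2‖ = 6.2284, so e_2 = (0.5536, -0.7751, -0.3045).
r_{13} = e_1·c_3 = -1.6713; r_{23} = e_2·c_3 = 1.6886.
u_3 = c_3 + 1.6713·e_1 − 1.6886·e_2 = (-1.5556, -0.6222, -1.2444).
‖u_3‖ = 2.0870, so e_3 = (-0.7454, -0.2981, -0.5963).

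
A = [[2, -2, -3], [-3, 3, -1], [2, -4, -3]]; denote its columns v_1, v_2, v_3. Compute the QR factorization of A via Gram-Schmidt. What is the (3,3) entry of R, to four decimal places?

r_{33} = 3.0509

q_1 = v_1/‖v_1‖ = (2, -3, 2)/4.1231 = (0.4851, -0.7276, 0.4851).
r_{12} = q_1·v_2 = -5.0932.
u_2 = v_2 + 5.0932·q_1 = (0.4706, -0.7059, -1.5294).
‖u_2‖ = 1.7489, so q_2 = (0.2691, -0.4036, -0.8745).
r_{13} = q_1·v_3 = -2.1828; r_{23} = q_2·v_3 = 2.2198.
u_3 = v_3 + 2.1828·q_1 − 2.2198·q_2 = (-2.5385, -1.6923, 0.0000).
r_{33} = ‖u_3‖ = 3.0509.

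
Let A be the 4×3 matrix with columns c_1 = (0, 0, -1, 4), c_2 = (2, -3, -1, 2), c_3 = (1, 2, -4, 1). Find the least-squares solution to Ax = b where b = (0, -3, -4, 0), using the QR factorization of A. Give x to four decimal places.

c_1 = (0, 0, -1, 4); ‖c_1‖ = 4.1231, so q_1 = (0.0000, 0.0000, -0.2425, 0.9701).
q_1·c_2 = 0.0000·2 + 0.0000·(-3) + (-0.2425)·(-1) + 0.9701·2 = 2.1828.
u_2 = c_2 − 2.1828·q_1 = (2.0000, -3.0000, -0.4706, -0.1176).
‖u_2‖ = 3.6380, so q_2 = (0.5497, -0.8246, -0.1294, -0.0323).
q_1·c_3 = 0.0000·1 + 0.0000·2 + (-0.2425)·(-4) + 0.9701·1 = 1.9403; q_2·c_3 = 0.5497·1 + (-0.8246)·2 + (-0.1294)·(-4) + (-0.0323)·1 = -0.6144.
u_3 = c_3 − 1.9403·q_1 + 0.6144·q_2 = (1.3378, 1.4933, -3.6089, -0.9022).
‖u_3‖ = 4.2258, so q_3 = (0.3166, 0.3534, -0.8540, -0.2135).
Qᵀb = (0.9701, 2.9913, 2.3559).
Back-substitute: x_3 = 2.3559/4.2258 = 0.5575.
x_2 = (2.9913 + 0.6144·0.5575)/3.6380 = 0.9164.
x_1 = (0.9701 − 2.1828·0.9164 − 1.9403·0.5575)/4.1231 = -0.5122.

x = (-0.5122, 0.9164, 0.5575)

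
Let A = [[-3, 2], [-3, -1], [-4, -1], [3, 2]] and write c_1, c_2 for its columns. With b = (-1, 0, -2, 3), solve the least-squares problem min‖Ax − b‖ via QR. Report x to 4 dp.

q_1 = c_1/‖c_1‖ = (-3, -3, -4, 3)/6.5574 = (-0.4575, -0.4575, -0.6100, 0.4575).
r_{12} = q_1·c_2 = 1.0675.
u_2 = c_2 − 1.0675·q_1 = (2.4884, -0.5116, -0.3488, 1.5116).
‖u_2‖ = 2.9767, so q_2 = (0.8360, -0.1719, -0.1172, 0.5078).
Qᵀb = (3.0500, 0.9219).
Back-substitute: x_2 = 0.9219/2.9767 = 0.3097.
x_1 = (3.0500 − 1.0675·0.3097)/6.5574 = 0.4147.

x = (0.4147, 0.3097)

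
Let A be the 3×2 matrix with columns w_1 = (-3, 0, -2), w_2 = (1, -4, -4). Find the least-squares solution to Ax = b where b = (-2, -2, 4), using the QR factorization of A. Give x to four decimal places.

x = (-0.0396, -0.2970)

w_1 = (-3, 0, -2); ‖w_1‖ = 3.6056, so q_1 = (-0.8321, 0.0000, -0.5547).
q_1·w_2 = (-0.8321)·1 + 0.0000·(-4) + (-0.5547)·(-4) = 1.3868.
u_2 = w_2 − 1.3868·q_1 = (2.1538, -4.0000, -3.2308).
‖u_2‖ = 5.5747, so q_2 = (0.3864, -0.7175, -0.5795).
Qᵀb = (-0.5547, -1.6558).
Back-substitute: x_2 = -1.6558/5.5747 = -0.2970.
x_1 = (-0.5547 − 1.3868·(-0.2970))/3.6056 = -0.0396.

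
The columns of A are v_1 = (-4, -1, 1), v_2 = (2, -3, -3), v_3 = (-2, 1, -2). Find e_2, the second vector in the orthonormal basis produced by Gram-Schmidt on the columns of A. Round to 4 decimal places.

e_2 = (0.0517, -0.8020, -0.5950)

v_1 = (-4, -1, 1); ‖v_1‖ = 4.2426, so e_1 = (-0.9428, -0.2357, 0.2357).
e_1·v_2 = (-0.9428)·2 + (-0.2357)·(-3) + 0.2357·(-3) = -1.8856.
u_2 = v_2 + 1.8856·e_1 = (0.2222, -3.4444, -2.5556).
‖u_2‖ = 4.2947, so e_2 = (0.0517, -0.8020, -0.5950).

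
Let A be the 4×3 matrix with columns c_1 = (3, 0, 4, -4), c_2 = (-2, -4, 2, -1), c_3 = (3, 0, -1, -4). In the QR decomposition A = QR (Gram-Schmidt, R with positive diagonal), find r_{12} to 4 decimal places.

c_1 = (3, 0, 4, -4); ‖c_1‖ = 6.4031, so e_1 = (0.4685, 0.0000, 0.6247, -0.6247).
r_{12} = e_1·c_2 = 0.9370.

r_{12} = 0.9370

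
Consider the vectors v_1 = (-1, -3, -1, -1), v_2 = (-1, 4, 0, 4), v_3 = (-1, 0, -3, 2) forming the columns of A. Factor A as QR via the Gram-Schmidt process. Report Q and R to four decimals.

q_1 = v_1/‖v_1‖ = (-1, -3, -1, -1)/3.4641 = (-0.2887, -0.8660, -0.2887, -0.2887).
r_{12} = q_1·v_2 = -4.3301.
u_2 = v_2 + 4.3301·q_1 = (-2.2500, 0.2500, -1.2500, 2.7500).
‖u_2‖ = 3.7749, so q_2 = (-0.5960, 0.0662, -0.3311, 0.7285).
r_{13} = q_1·v_3 = 0.5774; r_{23} = q_2·v_3 = 3.0464.
u_3 = v_3 − 0.5774·q_1 − 3.0464·q_2 = (0.9825, 0.2982, -1.8246, -0.0526).
‖u_3‖ = 2.0943, so q_3 = (0.4691, 0.1424, -0.8712, -0.0251).

Q = [[-0.2887, -0.5960, 0.4691], [-0.8660, 0.0662, 0.1424], [-0.2887, -0.3311, -0.8712], [-0.2887, 0.7285, -0.0251]], R = [[3.4641, -4.3301, 0.5774], [0.0000, 3.7749, 3.0464], [0.0000, 0.0000, 2.0943]]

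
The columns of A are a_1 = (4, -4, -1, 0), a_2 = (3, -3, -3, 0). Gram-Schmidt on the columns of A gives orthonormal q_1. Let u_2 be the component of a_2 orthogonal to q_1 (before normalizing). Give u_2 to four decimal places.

q_1 = a_1/‖a_1‖ = (4, -4, -1, 0)/5.7446 = (0.6963, -0.6963, -0.1741, 0.0000).
r_{12} = q_1·a_2 = 4.7001.
u_2 = a_2 − 4.7001·q_1 = (-0.2727, 0.2727, -2.1818, 0.0000).

u_2 = (-0.2727, 0.2727, -2.1818, 0.0000)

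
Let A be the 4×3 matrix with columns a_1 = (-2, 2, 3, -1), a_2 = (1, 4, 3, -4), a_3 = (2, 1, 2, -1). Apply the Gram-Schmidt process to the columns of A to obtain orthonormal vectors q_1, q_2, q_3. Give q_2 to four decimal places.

a_1 = (-2, 2, 3, -1); ‖a_1‖ = 4.2426, so q_1 = (-0.4714, 0.4714, 0.7071, -0.2357).
q_1·a_2 = (-0.4714)·1 + 0.4714·4 + 0.7071·3 + (-0.2357)·(-4) = 4.4783.
u_2 = a_2 − 4.4783·q_1 = (3.1111, 1.8889, -0.1667, -2.9444).
‖u_2‖ = 4.6845, so q_2 = (0.6641, 0.4032, -0.0356, -0.6286).

q_2 = (0.6641, 0.4032, -0.0356, -0.6286)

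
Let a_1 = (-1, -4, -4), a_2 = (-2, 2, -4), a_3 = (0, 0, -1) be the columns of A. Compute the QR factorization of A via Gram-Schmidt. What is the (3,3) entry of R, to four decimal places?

a_1 = (-1, -4, -4); ‖a_1‖ = 5.7446, so q_1 = (-0.1741, -0.6963, -0.6963).
q_1·a_2 = (-0.1741)·(-2) + (-0.6963)·2 + (-0.6963)·(-4) = 1.7408.
u_2 = a_2 − 1.7408·q_1 = (-1.6970, 3.2121, -2.7879).
‖u_2‖ = 4.5793, so q_2 = (-0.3706, 0.7014, -0.6088).
q_1·a_3 = (-0.1741)·0 + (-0.6963)·0 + (-0.6963)·(-1) = 0.6963; q_2·a_3 = (-0.3706)·0 + 0.7014·0 + (-0.6088)·(-1) = 0.6088.
u_3 = a_3 − 0.6963·q_1 − 0.6088·q_2 = (0.3468, 0.0578, -0.1445).
r_{33} = ‖u_3‖ = 0.3801.

r_{33} = 0.3801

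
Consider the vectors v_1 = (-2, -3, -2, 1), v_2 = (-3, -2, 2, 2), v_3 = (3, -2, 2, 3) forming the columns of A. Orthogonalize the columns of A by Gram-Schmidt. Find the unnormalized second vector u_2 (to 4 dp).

u_2 = (-1.8889, -0.3333, 3.1111, 1.4444)

v_1 = (-2, -3, -2, 1); ‖v_1‖ = 4.2426, so q_1 = (-0.4714, -0.7071, -0.4714, 0.2357).
q_1·v_2 = (-0.4714)·(-3) + (-0.7071)·(-2) + (-0.4714)·2 + 0.2357·2 = 2.3570.
u_2 = v_2 − 2.3570·q_1 = (-1.8889, -0.3333, 3.1111, 1.4444).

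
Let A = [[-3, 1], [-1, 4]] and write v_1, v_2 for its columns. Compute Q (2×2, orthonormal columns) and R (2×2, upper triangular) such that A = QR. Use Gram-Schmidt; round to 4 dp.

Q = [[-0.9487, -0.3162], [-0.3162, 0.9487]], R = [[3.1623, -2.2136], [0.0000, 3.4785]]

v_1 = (-3, -1); ‖v_1‖ = 3.1623, so q_1 = (-0.9487, -0.3162).
q_1·v_2 = (-0.9487)·1 + (-0.3162)·4 = -2.2136.
u_2 = v_2 + 2.2136·q_1 = (-1.1000, 3.3000).
‖u_2‖ = 3.4785, so q_2 = (-0.3162, 0.9487).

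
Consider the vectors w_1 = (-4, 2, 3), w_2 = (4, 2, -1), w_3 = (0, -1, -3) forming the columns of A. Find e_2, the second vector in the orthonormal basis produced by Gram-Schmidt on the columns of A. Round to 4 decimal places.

w_1 = (-4, 2, 3); ‖w_1‖ = 5.3852, so e_1 = (-0.7428, 0.3714, 0.5571).
e_1·w_2 = (-0.7428)·4 + 0.3714·2 + 0.5571·(-1) = -2.7854.
u_2 = w_2 + 2.7854·e_1 = (1.9310, 3.0345, 0.5517).
‖u_2‖ = 3.6389, so e_2 = (0.5307, 0.8339, 0.1516).

e_2 = (0.5307, 0.8339, 0.1516)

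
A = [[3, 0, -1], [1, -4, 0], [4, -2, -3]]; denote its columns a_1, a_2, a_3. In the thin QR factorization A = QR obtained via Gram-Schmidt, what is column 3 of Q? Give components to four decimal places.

a_1 = (3, 1, 4); ‖a_1‖ = 5.0990, so e_1 = (0.5883, 0.1961, 0.7845).
e_1·a_2 = 0.5883·0 + 0.1961·(-4) + 0.7845·(-2) = -2.3534.
u_2 = a_2 + 2.3534·e_1 = (1.3846, -3.5385, -0.1538).
‖u_2‖ = 3.8028, so e_2 = (0.3641, -0.9305, -0.0405).
e_1·a_3 = 0.5883·(-1) + 0.1961·0 + 0.7845·(-3) = -2.9417; e_2·a_3 = 0.3641·(-1) + (-0.9305)·0 + (-0.0405)·(-3) = -0.2427.
u_3 = a_3 + 2.9417·e_1 + 0.2427·e_2 = (0.8191, 0.3511, -0.7021).
‖u_3‖ = 1.1346, so e_3 = (0.7220, 0.3094, -0.6189).

e_3 = (0.7220, 0.3094, -0.6189)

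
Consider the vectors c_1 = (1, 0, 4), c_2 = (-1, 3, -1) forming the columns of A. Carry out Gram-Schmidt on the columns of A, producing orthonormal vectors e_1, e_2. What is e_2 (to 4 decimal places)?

e_1 = c_1/‖c_1‖ = (1, 0, 4)/4.1231 = (0.2425, 0.0000, 0.9701).
r_{12} = e_1·c_2 = -1.2127.
u_2 = c_2 + 1.2127·e_1 = (-0.7059, 3.0000, 0.1765).
‖u_2‖ = 3.0870, so e_2 = (-0.2287, 0.9718, 0.0572).

e_2 = (-0.2287, 0.9718, 0.0572)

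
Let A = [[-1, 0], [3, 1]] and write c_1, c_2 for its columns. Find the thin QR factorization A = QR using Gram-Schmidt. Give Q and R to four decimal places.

Q = [[-0.3162, 0.9487], [0.9487, 0.3162]], R = [[3.1623, 0.9487], [0.0000, 0.3162]]

q_1 = c_1/‖c_1‖ = (-1, 3)/3.1623 = (-0.3162, 0.9487).
r_{12} = q_1·c_2 = 0.9487.
u_2 = c_2 − 0.9487·q_1 = (0.3000, 0.1000).
‖u_2‖ = 0.3162, so q_2 = (0.9487, 0.3162).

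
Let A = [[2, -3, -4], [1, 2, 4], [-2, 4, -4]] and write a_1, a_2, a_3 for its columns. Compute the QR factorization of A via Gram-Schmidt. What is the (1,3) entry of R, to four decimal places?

r_{13} = 1.3333

a_1 = (2, 1, -2); ‖a_1‖ = 3.0000, so q_1 = (0.6667, 0.3333, -0.6667).
r_{13} = q_1·a_3 = 1.3333.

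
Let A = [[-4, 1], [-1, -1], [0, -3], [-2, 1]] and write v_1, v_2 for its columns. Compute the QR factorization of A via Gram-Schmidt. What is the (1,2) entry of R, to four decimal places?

e_1 = v_1/‖v_1‖ = (-4, -1, 0, -2)/4.5826 = (-0.8729, -0.2182, 0.0000, -0.4364).
r_{12} = e_1·v_2 = -1.0911.

r_{12} = -1.0911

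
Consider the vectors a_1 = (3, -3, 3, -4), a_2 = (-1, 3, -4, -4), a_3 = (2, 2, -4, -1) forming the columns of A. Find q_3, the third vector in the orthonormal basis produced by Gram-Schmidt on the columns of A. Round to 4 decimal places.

a_1 = (3, -3, 3, -4); ‖a_1‖ = 6.5574, so q_1 = (0.4575, -0.4575, 0.4575, -0.6100).
q_1·a_2 = 0.4575·(-1) + (-0.4575)·3 + 0.4575·(-4) + (-0.6100)·(-4) = -1.2200.
u_2 = a_2 + 1.2200·q_1 = (-0.4419, 2.4419, -3.4419, -4.7442).
‖u_2‖ = 6.3649, so q_2 = (-0.0694, 0.3836, -0.5408, -0.7454).
q_1·a_3 = 0.4575·2 + (-0.4575)·2 + 0.4575·(-4) + (-0.6100)·(-1) = -1.2200; q_2·a_3 = (-0.0694)·2 + 0.3836·2 + (-0.5408)·(-4) + (-0.7454)·(-1) = 3.5369.
u_3 = a_3 + 1.2200·q_1 − 3.5369·q_2 = (2.8037, 0.0850, -1.5293, 0.8921).
‖u_3‖ = 3.3170, so q_3 = (0.8453, 0.0256, -0.4610, 0.2689).

q_3 = (0.8453, 0.0256, -0.4610, 0.2689)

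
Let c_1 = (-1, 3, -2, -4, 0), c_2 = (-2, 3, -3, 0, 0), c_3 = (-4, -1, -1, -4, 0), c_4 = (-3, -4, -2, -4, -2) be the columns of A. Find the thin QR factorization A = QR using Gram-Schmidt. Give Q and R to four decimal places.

c_1 = (-1, 3, -2, -4, 0); ‖c_1‖ = 5.4772, so e_1 = (-0.1826, 0.5477, -0.3651, -0.7303, 0.0000).
e_1·c_2 = (-0.1826)·(-2) + 0.5477·3 + (-0.3651)·(-3) + (-0.7303)·0 + 0.0000·0 = 3.1038.
u_2 = c_2 − 3.1038·e_1 = (-1.4333, 1.3000, -1.8667, 2.2667, 0.0000).
‖u_2‖ = 3.5166, so e_2 = (-0.4076, 0.3697, -0.5308, 0.6446, 0.0000).
e_1·c_3 = (-0.1826)·(-4) + 0.5477·(-1) + (-0.3651)·(-1) + (-0.7303)·(-4) + 0.0000·0 = 3.4689; e_2·c_3 = (-0.4076)·(-4) + 0.3697·(-1) + (-0.5308)·(-1) + 0.6446·(-4) + 0.0000·0 = -0.7867.
u_3 = c_3 − 3.4689·e_1 + 0.7867·e_2 = (-3.6873, -2.6092, -0.1509, -0.9596, 0.0000).
‖u_3‖ = 4.6204, so e_3 = (-0.7981, -0.5647, -0.0327, -0.2077, 0.0000).
e_1·c_4 = (-0.1826)·(-3) + 0.5477·(-4) + (-0.3651)·(-2) + (-0.7303)·(-4) + 0.0000·(-2) = 2.0083; e_2·c_4 = (-0.4076)·(-3) + 0.3697·(-4) + (-0.5308)·(-2) + 0.6446·(-4) + 0.0000·(-2) = -1.7725; e_3·c_4 = (-0.7981)·(-3) + (-0.5647)·(-4) + (-0.0327)·(-2) + (-0.2077)·(-4) + 0.0000·(-2) = 5.5491.
u_4 = c_4 − 2.0083·e_1 + 1.7725·e_2 − 5.5491·e_3 = (1.0727, -1.3111, -2.0263, -0.2384, -2.0000).
‖u_4‖ = 3.3215, so e_4 = (0.3230, -0.3947, -0.6100, -0.0718, -0.6021).

Q = [[-0.1826, -0.4076, -0.7981, 0.3230], [0.5477, 0.3697, -0.5647, -0.3947], [-0.3651, -0.5308, -0.0327, -0.6100], [-0.7303, 0.6446, -0.2077, -0.0718], [0.0000, 0.0000, 0.0000, -0.6021]], R = [[5.4772, 3.1038, 3.4689, 2.0083], [0.0000, 3.5166, -0.7867, -1.7725], [0.0000, 0.0000, 4.6204, 5.5491], [0.0000, 0.0000, 0.0000, 3.3215]]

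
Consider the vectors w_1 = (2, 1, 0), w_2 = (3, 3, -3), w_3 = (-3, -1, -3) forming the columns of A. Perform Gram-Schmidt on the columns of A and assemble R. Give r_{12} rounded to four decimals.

w_1 = (2, 1, 0); ‖w_1‖ = 2.2361, so e_1 = (0.8944, 0.4472, 0.0000).
r_{12} = e_1·w_2 = 4.0249.

r_{12} = 4.0249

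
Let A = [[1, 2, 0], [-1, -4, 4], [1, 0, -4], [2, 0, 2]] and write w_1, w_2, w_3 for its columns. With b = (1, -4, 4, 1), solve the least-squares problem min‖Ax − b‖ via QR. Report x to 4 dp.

q_1 = w_1/‖w_1‖ = (1, -1, 1, 2)/2.6458 = (0.3780, -0.3780, 0.3780, 0.7559).
r_{12} = q_1·w_2 = 2.2678.
u_2 = w_2 − 2.2678·q_1 = (1.1429, -3.1429, -0.8571, -1.7143).
‖u_2‖ = 3.8545, so q_2 = (0.2965, -0.8154, -0.2224, -0.4447).
r_{13} = q_1·w_3 = -1.5119; r_{23} = q_2·w_3 = -3.2615.
u_3 = w_3 + 1.5119·q_1 + 3.2615·q_2 = (1.5385, 0.7692, -4.1538, 1.6923).
‖u_3‖ = 4.8038, so q_3 = (0.3203, 0.1601, -0.8647, 0.3523).
Qᵀb = (4.1576, 2.2237, -3.4267).
Back-substitute: x_3 = -3.4267/4.8038 = -0.7133.
x_2 = (2.2237 + 3.2615·(-0.7133))/3.8545 = -0.0267.
x_1 = (4.1576 − 2.2678·(-0.0267) + 1.5119·(-0.7133))/2.6458 = 1.1867.

x = (1.1867, -0.0267, -0.7133)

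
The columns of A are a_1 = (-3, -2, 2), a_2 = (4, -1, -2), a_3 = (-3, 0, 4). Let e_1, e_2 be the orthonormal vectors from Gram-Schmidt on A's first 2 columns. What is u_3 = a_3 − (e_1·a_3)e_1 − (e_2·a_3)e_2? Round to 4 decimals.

a_1 = (-3, -2, 2); ‖a_1‖ = 4.1231, so e_1 = (-0.7276, -0.4851, 0.4851).
e_1·a_2 = (-0.7276)·4 + (-0.4851)·(-1) + 0.4851·(-2) = -3.3955.
u_2 = a_2 + 3.3955·e_1 = (1.5294, -2.6471, -0.3529).
‖u_2‖ = 3.0774, so e_2 = (0.4970, -0.8602, -0.1147).
e_1·a_3 = (-0.7276)·(-3) + (-0.4851)·0 + 0.4851·4 = 4.1231; e_2·a_3 = 0.4970·(-3) + (-0.8602)·0 + (-0.1147)·4 = -1.9497.
u_3 = a_3 − 4.1231·e_1 + 1.9497·e_2 = (0.9689, 0.3230, 1.7764).

u_3 = (0.9689, 0.3230, 1.7764)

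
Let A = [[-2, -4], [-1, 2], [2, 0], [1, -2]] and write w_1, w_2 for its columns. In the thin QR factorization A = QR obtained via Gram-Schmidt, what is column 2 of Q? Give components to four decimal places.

e_2 = (-0.6761, 0.5071, -0.1690, -0.5071)

w_1 = (-2, -1, 2, 1); ‖w_1‖ = 3.1623, so e_1 = (-0.6325, -0.3162, 0.6325, 0.3162).
e_1·w_2 = (-0.6325)·(-4) + (-0.3162)·2 + 0.6325·0 + 0.3162·(-2) = 1.2649.
u_2 = w_2 − 1.2649·e_1 = (-3.2000, 2.4000, -0.8000, -2.4000).
‖u_2‖ = 4.7329, so e_2 = (-0.6761, 0.5071, -0.1690, -0.5071).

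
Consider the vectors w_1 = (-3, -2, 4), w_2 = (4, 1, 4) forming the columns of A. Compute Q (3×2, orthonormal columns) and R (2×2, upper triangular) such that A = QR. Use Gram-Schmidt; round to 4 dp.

Q = [[-0.5571, 0.7339], [-0.3714, 0.1985], [0.7428, 0.6496]], R = [[5.3852, 0.3714], [0.0000, 5.7325]]

q_1 = w_1/‖w_1‖ = (-3, -2, 4)/5.3852 = (-0.5571, -0.3714, 0.7428).
r_{12} = q_1·w_2 = 0.3714.
u_2 = w_2 − 0.3714·q_1 = (4.2069, 1.1379, 3.7241).
‖u_2‖ = 5.7325, so q_2 = (0.7339, 0.1985, 0.6496).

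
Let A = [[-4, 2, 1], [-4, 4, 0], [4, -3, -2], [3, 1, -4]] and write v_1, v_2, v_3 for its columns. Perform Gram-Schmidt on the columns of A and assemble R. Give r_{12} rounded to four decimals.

v_1 = (-4, -4, 4, 3); ‖v_1‖ = 7.5498, so e_1 = (-0.5298, -0.5298, 0.5298, 0.3974).
r_{12} = e_1·v_2 = -4.3710.

r_{12} = -4.3710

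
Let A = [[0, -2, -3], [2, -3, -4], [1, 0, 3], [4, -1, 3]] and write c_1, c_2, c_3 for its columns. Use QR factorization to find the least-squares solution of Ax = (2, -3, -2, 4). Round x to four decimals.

c_1 = (0, 2, 1, 4); ‖c_1‖ = 4.5826, so e_1 = (0.0000, 0.4364, 0.2182, 0.8729).
e_1·c_2 = 0.0000·(-2) + 0.4364·(-3) + 0.2182·0 + 0.8729·(-1) = -2.1822.
u_2 = c_2 + 2.1822·e_1 = (-2.0000, -2.0476, 0.4762, 0.9048).
‖u_2‖ = 3.0394, so e_2 = (-0.6580, -0.6737, 0.1567, 0.2977).
e_1·c_3 = 0.0000·(-3) + 0.4364·(-4) + 0.2182·3 + 0.8729·3 = 1.5275; e_2·c_3 = (-0.6580)·(-3) + (-0.6737)·(-4) + 0.1567·3 + 0.2977·3 = 6.0318.
u_3 = c_3 − 1.5275·e_1 − 6.0318·e_2 = (0.9691, -0.6031, 1.7216, -0.1289).
‖u_3‖ = 2.0697, so e_3 = (0.4682, -0.2914, 0.8319, -0.0623).
Qᵀb = (1.7457, 1.5824, -0.1021).
Back-substitute: x_3 = -0.1021/2.0697 = -0.0493.
x_2 = (1.5824 − 6.0318·(-0.0493))/3.0394 = 0.6185.
x_1 = (1.7457 + 2.1822·0.6185 − 1.5275·(-0.0493))/4.5826 = 0.6919.

x = (0.6919, 0.6185, -0.0493)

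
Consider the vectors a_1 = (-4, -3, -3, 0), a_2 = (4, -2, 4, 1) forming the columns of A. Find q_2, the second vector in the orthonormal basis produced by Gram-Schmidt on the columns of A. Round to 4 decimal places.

a_1 = (-4, -3, -3, 0); ‖a_1‖ = 5.8310, so q_1 = (-0.6860, -0.5145, -0.5145, 0.0000).
q_1·a_2 = (-0.6860)·4 + (-0.5145)·(-2) + (-0.5145)·4 + 0.0000·1 = -3.7730.
u_2 = a_2 + 3.7730·q_1 = (1.4118, -3.9412, 2.0588, 1.0000).
‖u_2‖ = 4.7712, so q_2 = (0.2959, -0.8260, 0.4315, 0.2096).

q_2 = (0.2959, -0.8260, 0.4315, 0.2096)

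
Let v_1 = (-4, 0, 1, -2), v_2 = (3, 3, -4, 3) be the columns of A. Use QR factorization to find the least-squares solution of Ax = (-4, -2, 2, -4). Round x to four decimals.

v_1 = (-4, 0, 1, -2); ‖v_1‖ = 4.5826, so e_1 = (-0.8729, 0.0000, 0.2182, -0.4364).
e_1·v_2 = (-0.8729)·3 + 0.0000·3 + 0.2182·(-4) + (-0.4364)·3 = -4.8008.
u_2 = v_2 + 4.8008·e_1 = (-1.1905, 3.0000, -2.9524, 0.9048).
‖u_2‖ = 4.4668, so e_2 = (-0.2665, 0.6716, -0.6610, 0.2026).
Qᵀb = (5.6737, -2.4093).
Back-substitute: x_2 = -2.4093/4.4668 = -0.5394.
x_1 = (5.6737 + 4.8008·(-0.5394))/4.5826 = 0.6730.

x = (0.6730, -0.5394)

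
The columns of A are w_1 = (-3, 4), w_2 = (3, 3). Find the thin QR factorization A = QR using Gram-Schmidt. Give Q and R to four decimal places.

w_1 = (-3, 4); ‖w_1‖ = 5.0000, so q_1 = (-0.6000, 0.8000).
q_1·w_2 = (-0.6000)·3 + 0.8000·3 = 0.6000.
u_2 = w_2 − 0.6000·q_1 = (3.3600, 2.5200).
‖u_2‖ = 4.2000, so q_2 = (0.8000, 0.6000).

Q = [[-0.6000, 0.8000], [0.8000, 0.6000]], R = [[5.0000, 0.6000], [0.0000, 4.2000]]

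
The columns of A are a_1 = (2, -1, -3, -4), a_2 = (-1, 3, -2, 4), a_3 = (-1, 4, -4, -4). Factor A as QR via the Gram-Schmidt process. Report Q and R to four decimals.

Q = [[0.3651, 0.0000, -0.5321], [-0.1826, 0.5270, 0.6376], [-0.5477, -0.7379, 0.1486], [-0.7303, 0.4216, -0.5369]], R = [[5.4772, -2.7386, 4.0166], [0.0000, 4.7434, 3.3731], [0.0000, 0.0000, 4.6356]]

a_1 = (2, -1, -3, -4); ‖a_1‖ = 5.4772, so e_1 = (0.3651, -0.1826, -0.5477, -0.7303).
e_1·a_2 = 0.3651·(-1) + (-0.1826)·3 + (-0.5477)·(-2) + (-0.7303)·4 = -2.7386.
u_2 = a_2 + 2.7386·e_1 = (0.0000, 2.5000, -3.5000, 2.0000).
‖u_2‖ = 4.7434, so e_2 = (0.0000, 0.5270, -0.7379, 0.4216).
e_1·a_3 = 0.3651·(-1) + (-0.1826)·4 + (-0.5477)·(-4) + (-0.7303)·(-4) = 4.0166; e_2·a_3 = (0.0000)·(-1) + 0.5270·4 + (-0.7379)·(-4) + 0.4216·(-4) = 3.3731.
u_3 = a_3 − 4.0166·e_1 − 3.3731·e_2 = (-2.4667, 2.9556, 0.6889, -2.4889).
‖u_3‖ = 4.6356, so e_3 = (-0.5321, 0.6376, 0.1486, -0.5369).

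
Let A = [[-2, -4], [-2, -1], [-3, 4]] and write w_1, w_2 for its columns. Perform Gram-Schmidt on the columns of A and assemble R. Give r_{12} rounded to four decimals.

r_{12} = -0.4851

e_1 = w_1/‖w_1‖ = (-2, -2, -3)/4.1231 = (-0.4851, -0.4851, -0.7276).
r_{12} = e_1·w_2 = -0.4851.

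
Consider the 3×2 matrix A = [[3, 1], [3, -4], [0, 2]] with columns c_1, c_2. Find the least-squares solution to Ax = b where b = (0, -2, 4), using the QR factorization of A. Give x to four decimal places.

e_1 = c_1/‖c_1‖ = (3, 3, 0)/4.2426 = (0.7071, 0.7071, 0.0000).
r_{12} = e_1·c_2 = -2.1213.
u_2 = c_2 + 2.1213·e_1 = (2.5000, -2.5000, 2.0000).
‖u_2‖ = 4.0620, so e_2 = (0.6155, -0.6155, 0.4924).
Qᵀb = (-1.4142, 3.2004).
Back-substitute: x_2 = 3.2004/4.0620 = 0.7879.
x_1 = (-1.4142 + 2.1213·0.7879)/4.2426 = 0.0606.

x = (0.0606, 0.7879)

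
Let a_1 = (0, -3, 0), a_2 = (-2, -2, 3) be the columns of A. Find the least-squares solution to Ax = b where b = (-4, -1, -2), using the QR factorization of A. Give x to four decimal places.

x = (0.2308, 0.1538)

a_1 = (0, -3, 0); ‖a_1‖ = 3.0000, so q_1 = (0.0000, -1.0000, 0.0000).
q_1·a_2 = 0.0000·(-2) + (-1.0000)·(-2) + 0.0000·3 = 2.0000.
u_2 = a_2 − 2.0000·q_1 = (-2.0000, 0.0000, 3.0000).
‖u_2‖ = 3.6056, so q_2 = (-0.5547, 0.0000, 0.8321).
Qᵀb = (1.0000, 0.5547).
Back-substitute: x_2 = 0.5547/3.6056 = 0.1538.
x_1 = (1.0000 − 2.0000·0.1538)/3.0000 = 0.2308.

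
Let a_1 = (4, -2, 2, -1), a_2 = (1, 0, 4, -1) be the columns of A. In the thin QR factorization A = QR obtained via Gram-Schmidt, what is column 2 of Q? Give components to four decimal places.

a_1 = (4, -2, 2, -1); ‖a_1‖ = 5.0000, so e_1 = (0.8000, -0.4000, 0.4000, -0.2000).
e_1·a_2 = 0.8000·1 + (-0.4000)·0 + 0.4000·4 + (-0.2000)·(-1) = 2.6000.
u_2 = a_2 − 2.6000·e_1 = (-1.0800, 1.0400, 2.9600, -0.4800).
‖u_2‖ = 3.3526, so e_2 = (-0.3221, 0.3102, 0.8829, -0.1432).

e_2 = (-0.3221, 0.3102, 0.8829, -0.1432)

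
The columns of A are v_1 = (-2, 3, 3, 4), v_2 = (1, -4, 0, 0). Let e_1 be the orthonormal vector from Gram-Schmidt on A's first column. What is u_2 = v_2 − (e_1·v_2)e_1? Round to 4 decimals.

u_2 = (0.2632, -2.8947, 1.1053, 1.4737)

v_1 = (-2, 3, 3, 4); ‖v_1‖ = 6.1644, so e_1 = (-0.3244, 0.4867, 0.4867, 0.6489).
e_1·v_2 = (-0.3244)·1 + 0.4867·(-4) + 0.4867·0 + 0.6489·0 = -2.2711.
u_2 = v_2 + 2.2711·e_1 = (0.2632, -2.8947, 1.1053, 1.4737).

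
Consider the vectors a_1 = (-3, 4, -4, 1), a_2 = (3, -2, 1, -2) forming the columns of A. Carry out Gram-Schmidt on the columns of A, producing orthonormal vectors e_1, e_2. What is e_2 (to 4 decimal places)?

a_1 = (-3, 4, -4, 1); ‖a_1‖ = 6.4807, so e_1 = (-0.4629, 0.6172, -0.6172, 0.1543).
e_1·a_2 = (-0.4629)·3 + 0.6172·(-2) + (-0.6172)·1 + 0.1543·(-2) = -3.5490.
u_2 = a_2 + 3.5490·e_1 = (1.3571, 0.1905, -1.1905, -1.4524).
‖u_2‖ = 2.3248, so e_2 = (0.5838, 0.0819, -0.5121, -0.6247).

e_2 = (0.5838, 0.0819, -0.5121, -0.6247)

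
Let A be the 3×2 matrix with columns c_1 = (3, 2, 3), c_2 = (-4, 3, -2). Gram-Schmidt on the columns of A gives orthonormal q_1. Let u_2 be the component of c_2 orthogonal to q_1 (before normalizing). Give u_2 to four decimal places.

c_1 = (3, 2, 3); ‖c_1‖ = 4.6904, so q_1 = (0.6396, 0.4264, 0.6396).
q_1·c_2 = 0.6396·(-4) + 0.4264·3 + 0.6396·(-2) = -2.5584.
u_2 = c_2 + 2.5584·q_1 = (-2.3636, 4.0909, -0.3636).

u_2 = (-2.3636, 4.0909, -0.3636)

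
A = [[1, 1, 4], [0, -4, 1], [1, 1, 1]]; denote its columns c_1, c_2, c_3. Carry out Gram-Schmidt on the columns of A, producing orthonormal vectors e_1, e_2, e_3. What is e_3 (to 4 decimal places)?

e_3 = (0.7071, 0.0000, -0.7071)

c_1 = (1, 0, 1); ‖c_1‖ = 1.4142, so e_1 = (0.7071, 0.0000, 0.7071).
e_1·c_2 = 0.7071·1 + 0.0000·(-4) + 0.7071·1 = 1.4142.
u_2 = c_2 − 1.4142·e_1 = (0.0000, -4.0000, 0.0000).
‖u_2‖ = 4.0000, so e_2 = (0.0000, -1.0000, 0.0000).
e_1·c_3 = 0.7071·4 + 0.0000·1 + 0.7071·1 = 3.5355; e_2·c_3 = 0.0000·4 + (-1.0000)·1 + 0.0000·1 = -1.0000.
u_3 = c_3 − 3.5355·e_1 + 1.0000·e_2 = (1.5000, 0.0000, -1.5000).
‖u_3‖ = 2.1213, so e_3 = (0.7071, 0.0000, -0.7071).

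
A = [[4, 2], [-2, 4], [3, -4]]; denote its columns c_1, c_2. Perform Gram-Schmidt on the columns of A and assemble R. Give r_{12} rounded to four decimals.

r_{12} = -2.2283

e_1 = c_1/‖c_1‖ = (4, -2, 3)/5.3852 = (0.7428, -0.3714, 0.5571).
r_{12} = e_1·c_2 = -2.2283.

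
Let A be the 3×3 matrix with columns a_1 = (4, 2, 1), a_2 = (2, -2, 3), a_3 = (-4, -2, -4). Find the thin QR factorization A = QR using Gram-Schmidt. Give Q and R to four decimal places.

a_1 = (4, 2, 1); ‖a_1‖ = 4.5826, so q_1 = (0.8729, 0.4364, 0.2182).
q_1·a_2 = 0.8729·2 + 0.4364·(-2) + 0.2182·3 = 1.5275.
u_2 = a_2 − 1.5275·q_1 = (0.6667, -2.6667, 2.6667).
‖u_2‖ = 3.8297, so q_2 = (0.1741, -0.6963, 0.6963).
q_1·a_3 = 0.8729·(-4) + 0.4364·(-2) + 0.2182·(-4) = -5.2372; q_2·a_3 = 0.1741·(-4) + (-0.6963)·(-2) + 0.6963·(-4) = -2.0889.
u_3 = a_3 + 5.2372·q_1 + 2.0889·q_2 = (0.9351, -1.1688, -1.4026).
‖u_3‖ = 2.0513, so q_3 = (0.4558, -0.5698, -0.6838).

Q = [[0.8729, 0.1741, 0.4558], [0.4364, -0.6963, -0.5698], [0.2182, 0.6963, -0.6838]], R = [[4.5826, 1.5275, -5.2372], [0.0000, 3.8297, -2.0889], [0.0000, 0.0000, 2.0513]]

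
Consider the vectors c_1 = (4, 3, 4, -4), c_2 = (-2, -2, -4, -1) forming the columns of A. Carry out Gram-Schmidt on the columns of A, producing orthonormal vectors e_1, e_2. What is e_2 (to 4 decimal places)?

e_2 = (-0.0484, -0.1742, -0.6001, -0.7792)

e_1 = c_1/‖c_1‖ = (4, 3, 4, -4)/7.5498 = (0.5298, 0.3974, 0.5298, -0.5298).
r_{12} = e_1·c_2 = -3.4438.
u_2 = c_2 + 3.4438·e_1 = (-0.1754, -0.6316, -2.1754, -2.8246).
‖u_2‖ = 3.6250, so e_2 = (-0.0484, -0.1742, -0.6001, -0.7792).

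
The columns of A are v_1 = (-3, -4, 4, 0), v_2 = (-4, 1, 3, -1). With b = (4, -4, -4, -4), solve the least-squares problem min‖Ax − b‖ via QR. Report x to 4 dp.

q_1 = v_1/‖v_1‖ = (-3, -4, 4, 0)/6.4031 = (-0.4685, -0.6247, 0.6247, 0.0000).
r_{12} = q_1·v_2 = 3.1235.
u_2 = v_2 − 3.1235·q_1 = (-2.5366, 2.9512, 1.0488, -1.0000).
‖u_2‖ = 4.1526, so q_2 = (-0.6108, 0.7107, 0.2526, -0.2408).
Qᵀb = (-1.8741, -5.3332).
Back-substitute: x_2 = -5.3332/4.1526 = -1.2843.
x_1 = (-1.8741 − 3.1235·(-1.2843))/6.4031 = 0.3338.

x = (0.3338, -1.2843)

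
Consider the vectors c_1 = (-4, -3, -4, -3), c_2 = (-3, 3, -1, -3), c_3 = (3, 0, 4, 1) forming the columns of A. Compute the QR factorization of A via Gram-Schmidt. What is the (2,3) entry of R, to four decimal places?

c_1 = (-4, -3, -4, -3); ‖c_1‖ = 7.0711, so q_1 = (-0.5657, -0.4243, -0.5657, -0.4243).
q_1·c_2 = (-0.5657)·(-3) + (-0.4243)·3 + (-0.5657)·(-1) + (-0.4243)·(-3) = 2.2627.
u_2 = c_2 − 2.2627·q_1 = (-1.7200, 3.9600, 0.2800, -2.0400).
‖u_2‖ = 4.7833, so q_2 = (-0.3596, 0.8279, 0.0585, -0.4265).
r_{23} = q_2·c_3 = -1.2711.

r_{23} = -1.2711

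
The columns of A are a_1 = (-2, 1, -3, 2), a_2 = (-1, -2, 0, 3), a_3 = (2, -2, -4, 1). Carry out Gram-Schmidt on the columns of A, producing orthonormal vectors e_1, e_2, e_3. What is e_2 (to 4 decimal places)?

a_1 = (-2, 1, -3, 2); ‖a_1‖ = 4.2426, so e_1 = (-0.4714, 0.2357, -0.7071, 0.4714).
e_1·a_2 = (-0.4714)·(-1) + 0.2357·(-2) + (-0.7071)·0 + 0.4714·3 = 1.4142.
u_2 = a_2 − 1.4142·e_1 = (-0.3333, -2.3333, 1.0000, 2.3333).
‖u_2‖ = 3.4641, so e_2 = (-0.0962, -0.6736, 0.2887, 0.6736).

e_2 = (-0.0962, -0.6736, 0.2887, 0.6736)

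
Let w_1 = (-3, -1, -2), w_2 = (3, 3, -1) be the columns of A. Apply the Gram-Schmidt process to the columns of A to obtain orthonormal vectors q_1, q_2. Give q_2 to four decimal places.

w_1 = (-3, -1, -2); ‖w_1‖ = 3.7417, so q_1 = (-0.8018, -0.2673, -0.5345).
q_1·w_2 = (-0.8018)·3 + (-0.2673)·3 + (-0.5345)·(-1) = -2.6726.
u_2 = w_2 + 2.6726·q_1 = (0.8571, 2.2857, -2.4286).
‖u_2‖ = 3.4434, so q_2 = (0.2489, 0.6638, -0.7053).

q_2 = (0.2489, 0.6638, -0.7053)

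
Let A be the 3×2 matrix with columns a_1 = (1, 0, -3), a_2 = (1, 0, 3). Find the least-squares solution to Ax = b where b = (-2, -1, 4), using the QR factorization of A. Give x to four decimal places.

e_1 = a_1/‖a_1‖ = (1, 0, -3)/3.1623 = (0.3162, 0.0000, -0.9487).
r_{12} = e_1·a_2 = -2.5298.
u_2 = a_2 + 2.5298·e_1 = (1.8000, 0.0000, 0.6000).
‖u_2‖ = 1.8974, so e_2 = (0.9487, 0.0000, 0.3162).
Qᵀb = (-4.4272, -0.6325).
Back-substitute: x_2 = -0.6325/1.8974 = -0.3333.
x_1 = (-4.4272 + 2.5298·(-0.3333))/3.1623 = -1.6667.

x = (-1.6667, -0.3333)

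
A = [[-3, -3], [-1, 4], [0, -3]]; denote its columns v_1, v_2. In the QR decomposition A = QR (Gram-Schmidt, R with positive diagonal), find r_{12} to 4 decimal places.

q_1 = v_1/‖v_1‖ = (-3, -1, 0)/3.1623 = (-0.9487, -0.3162, 0.0000).
r_{12} = q_1·v_2 = 1.5811.

r_{12} = 1.5811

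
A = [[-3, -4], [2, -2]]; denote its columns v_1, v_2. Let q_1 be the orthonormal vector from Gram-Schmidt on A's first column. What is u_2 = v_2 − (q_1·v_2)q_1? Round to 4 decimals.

q_1 = v_1/‖v_1‖ = (-3, 2)/3.6056 = (-0.8321, 0.5547).
r_{12} = q_1·v_2 = 2.2188.
u_2 = v_2 − 2.2188·q_1 = (-2.1538, -3.2308).

u_2 = (-2.1538, -3.2308)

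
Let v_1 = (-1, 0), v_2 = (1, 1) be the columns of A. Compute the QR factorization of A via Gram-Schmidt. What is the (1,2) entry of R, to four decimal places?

v_1 = (-1, 0); ‖v_1‖ = 1.0000, so q_1 = (-1.0000, 0.0000).
r_{12} = q_1·v_2 = -1.0000.

r_{12} = -1.0000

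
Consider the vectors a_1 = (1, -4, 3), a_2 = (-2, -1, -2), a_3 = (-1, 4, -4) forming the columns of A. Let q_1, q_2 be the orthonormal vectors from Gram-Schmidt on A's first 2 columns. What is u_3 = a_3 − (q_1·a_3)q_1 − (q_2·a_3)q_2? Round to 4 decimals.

u_3 = (0.4541, -0.1651, -0.3716)

a_1 = (1, -4, 3); ‖a_1‖ = 5.0990, so q_1 = (0.1961, -0.7845, 0.5883).
q_1·a_2 = 0.1961·(-2) + (-0.7845)·(-1) + 0.5883·(-2) = -0.7845.
u_2 = a_2 + 0.7845·q_1 = (-1.8462, -1.6154, -1.5385).
‖u_2‖ = 2.8956, so q_2 = (-0.6376, -0.5579, -0.5313).
q_1·a_3 = 0.1961·(-1) + (-0.7845)·4 + 0.5883·(-4) = -5.6874; q_2·a_3 = (-0.6376)·(-1) + (-0.5579)·4 + (-0.5313)·(-4) = 0.5313.
u_3 = a_3 + 5.6874·q_1 − 0.5313·q_2 = (0.4541, -0.1651, -0.3716).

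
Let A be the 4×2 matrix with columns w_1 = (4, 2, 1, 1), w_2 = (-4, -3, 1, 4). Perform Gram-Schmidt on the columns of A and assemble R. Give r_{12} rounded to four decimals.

r_{12} = -3.6244

q_1 = w_1/‖w_1‖ = (4, 2, 1, 1)/4.6904 = (0.8528, 0.4264, 0.2132, 0.2132).
r_{12} = q_1·w_2 = -3.6244.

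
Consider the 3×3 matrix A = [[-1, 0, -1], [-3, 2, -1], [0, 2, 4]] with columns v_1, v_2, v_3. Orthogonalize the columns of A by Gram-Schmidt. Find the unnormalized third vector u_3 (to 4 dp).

v_1 = (-1, -3, 0); ‖v_1‖ = 3.1623, so q_1 = (-0.3162, -0.9487, 0.0000).
q_1·v_2 = (-0.3162)·0 + (-0.9487)·2 + 0.0000·2 = -1.8974.
u_2 = v_2 + 1.8974·q_1 = (-0.6000, 0.2000, 2.0000).
‖u_2‖ = 2.0976, so q_2 = (-0.2860, 0.0953, 0.9535).
q_1·v_3 = (-0.3162)·(-1) + (-0.9487)·(-1) + 0.0000·4 = 1.2649; q_2·v_3 = (-0.2860)·(-1) + 0.0953·(-1) + 0.9535·4 = 4.0045.
u_3 = v_3 − 1.2649·q_1 − 4.0045·q_2 = (0.5455, -0.1818, 0.1818).

u_3 = (0.5455, -0.1818, 0.1818)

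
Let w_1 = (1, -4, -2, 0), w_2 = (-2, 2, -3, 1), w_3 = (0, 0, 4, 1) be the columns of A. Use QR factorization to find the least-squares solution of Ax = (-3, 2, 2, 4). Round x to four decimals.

x = (0.4149, 1.7985, 2.0649)

q_1 = w_1/‖w_1‖ = (1, -4, -2, 0)/4.5826 = (0.2182, -0.8729, -0.4364, 0.0000).
r_{12} = q_1·w_2 = -0.8729.
u_2 = w_2 + 0.8729·q_1 = (-1.8095, 1.2381, -3.3810, 1.0000).
‖u_2‖ = 4.1519, so q_2 = (-0.4358, 0.2982, -0.8143, 0.2409).
r_{13} = q_1·w_3 = -1.7457; r_{23} = q_2·w_3 = -3.0164.
u_3 = w_3 + 1.7457·q_1 + 3.0164·q_2 = (-0.9337, -0.6243, 0.7818, 1.7265).
‖u_3‖ = 2.2031, so q_3 = (-0.4238, -0.2834, 0.3549, 0.7837).
Qᵀb = (-3.2733, 1.2387, 4.5491).
Back-substitute: x_3 = 4.5491/2.2031 = 2.0649.
x_2 = (1.2387 + 3.0164·2.0649)/4.1519 = 1.7985.
x_1 = (-3.2733 + 0.8729·1.7985 + 1.7457·2.0649)/4.5826 = 0.4149.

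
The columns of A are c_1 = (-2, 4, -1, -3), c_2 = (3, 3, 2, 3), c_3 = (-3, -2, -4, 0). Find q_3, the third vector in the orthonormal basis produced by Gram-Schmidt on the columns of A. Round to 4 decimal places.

c_1 = (-2, 4, -1, -3); ‖c_1‖ = 5.4772, so q_1 = (-0.3651, 0.7303, -0.1826, -0.5477).
q_1·c_2 = (-0.3651)·3 + 0.7303·3 + (-0.1826)·2 + (-0.5477)·3 = -0.9129.
u_2 = c_2 + 0.9129·q_1 = (2.6667, 3.6667, 1.8333, 2.5000).
‖u_2‖ = 5.4924, so q_2 = (0.4855, 0.6676, 0.3338, 0.4552).
q_1·c_3 = (-0.3651)·(-3) + 0.7303·(-2) + (-0.1826)·(-4) + (-0.5477)·0 = 0.3651; q_2·c_3 = 0.4855·(-3) + 0.6676·(-2) + 0.3338·(-4) + 0.4552·0 = -4.1269.
u_3 = c_3 − 0.3651·q_1 + 4.1269·q_2 = (-0.8630, 0.4884, -2.5558, 2.0785).
‖u_3‖ = 3.4403, so q_3 = (-0.2508, 0.1420, -0.7429, 0.6042).

q_3 = (-0.2508, 0.1420, -0.7429, 0.6042)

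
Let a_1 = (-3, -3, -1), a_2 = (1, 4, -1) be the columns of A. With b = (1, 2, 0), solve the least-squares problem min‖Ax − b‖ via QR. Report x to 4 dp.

x = (-0.2466, 0.3082)

e_1 = a_1/‖a_1‖ = (-3, -3, -1)/4.3589 = (-0.6882, -0.6882, -0.2294).
r_{12} = e_1·a_2 = -3.2118.
u_2 = a_2 + 3.2118·e_1 = (-1.2105, 1.7895, -1.7368).
‖u_2‖ = 2.7720, so e_2 = (-0.4367, 0.6455, -0.6266).
Qᵀb = (-2.0647, 0.8544).
Back-substitute: x_2 = 0.8544/2.7720 = 0.3082.
x_1 = (-2.0647 + 3.2118·0.3082)/4.3589 = -0.2466.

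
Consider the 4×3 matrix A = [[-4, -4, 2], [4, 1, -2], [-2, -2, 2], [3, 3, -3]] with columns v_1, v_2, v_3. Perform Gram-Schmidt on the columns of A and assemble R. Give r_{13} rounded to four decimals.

r_{13} = -4.3231

q_1 = v_1/‖v_1‖ = (-4, 4, -2, 3)/6.7082 = (-0.5963, 0.5963, -0.2981, 0.4472).
r_{13} = q_1·v_3 = -4.3231.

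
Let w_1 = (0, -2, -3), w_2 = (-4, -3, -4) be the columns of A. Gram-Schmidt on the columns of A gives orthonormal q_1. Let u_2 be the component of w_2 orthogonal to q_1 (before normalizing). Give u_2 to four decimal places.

q_1 = w_1/‖w_1‖ = (0, -2, -3)/3.6056 = (0.0000, -0.5547, -0.8321).
r_{12} = q_1·w_2 = 4.9923.
u_2 = w_2 − 4.9923·q_1 = (-4.0000, -0.2308, 0.1538).

u_2 = (-4.0000, -0.2308, 0.1538)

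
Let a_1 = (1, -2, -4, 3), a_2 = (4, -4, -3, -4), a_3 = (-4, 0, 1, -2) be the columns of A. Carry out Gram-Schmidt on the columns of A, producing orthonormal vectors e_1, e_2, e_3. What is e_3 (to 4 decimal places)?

e_3 = (-0.8476, -0.3390, -0.2712, -0.3051)

a_1 = (1, -2, -4, 3); ‖a_1‖ = 5.4772, so e_1 = (0.1826, -0.3651, -0.7303, 0.5477).
e_1·a_2 = 0.1826·4 + (-0.3651)·(-4) + (-0.7303)·(-3) + 0.5477·(-4) = 2.1909.
u_2 = a_2 − 2.1909·e_1 = (3.6000, -3.2000, -1.4000, -5.2000).
‖u_2‖ = 7.2250, so e_2 = (0.4983, -0.4429, -0.1938, -0.7197).
e_1·a_3 = 0.1826·(-4) + (-0.3651)·0 + (-0.7303)·1 + 0.5477·(-2) = -2.5560; e_2·a_3 = 0.4983·(-4) + (-0.4429)·0 + (-0.1938)·1 + (-0.7197)·(-2) = -0.7474.
u_3 = a_3 + 2.5560·e_1 + 0.7474·e_2 = (-3.1609, -1.2644, -1.0115, -1.1379).
‖u_3‖ = 3.7293, so e_3 = (-0.8476, -0.3390, -0.2712, -0.3051).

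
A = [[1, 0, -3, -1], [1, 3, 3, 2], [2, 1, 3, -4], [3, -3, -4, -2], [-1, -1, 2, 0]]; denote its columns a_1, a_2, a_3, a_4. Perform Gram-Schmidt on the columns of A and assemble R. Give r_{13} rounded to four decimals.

r_{13} = -2.0000

a_1 = (1, 1, 2, 3, -1); ‖a_1‖ = 4.0000, so q_1 = (0.2500, 0.2500, 0.5000, 0.7500, -0.2500).
r_{13} = q_1·a_3 = -2.0000.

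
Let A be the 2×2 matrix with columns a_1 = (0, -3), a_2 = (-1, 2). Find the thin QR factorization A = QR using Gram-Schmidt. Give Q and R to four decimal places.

a_1 = (0, -3); ‖a_1‖ = 3.0000, so q_1 = (0.0000, -1.0000).
q_1·a_2 = 0.0000·(-1) + (-1.0000)·2 = -2.0000.
u_2 = a_2 + 2.0000·q_1 = (-1.0000, 0.0000).
‖u_2‖ = 1.0000, so q_2 = (-1.0000, 0.0000).

Q = [[0.0000, -1.0000], [-1.0000, 0.0000]], R = [[3.0000, -2.0000], [0.0000, 1.0000]]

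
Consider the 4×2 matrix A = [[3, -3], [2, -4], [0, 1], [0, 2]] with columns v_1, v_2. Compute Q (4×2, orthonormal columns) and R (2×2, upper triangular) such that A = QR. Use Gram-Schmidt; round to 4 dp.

Q = [[0.8321, 0.3312], [0.5547, -0.4968], [0.0000, 0.3588], [0.0000, 0.7175]], R = [[3.6056, -4.7150], [0.0000, 2.7873]]

e_1 = v_1/‖v_1‖ = (3, 2, 0, 0)/3.6056 = (0.8321, 0.5547, 0.0000, 0.0000).
r_{12} = e_1·v_2 = -4.7150.
u_2 = v_2 + 4.7150·e_1 = (0.9231, -1.3846, 1.0000, 2.0000).
‖u_2‖ = 2.7873, so e_2 = (0.3312, -0.4968, 0.3588, 0.7175).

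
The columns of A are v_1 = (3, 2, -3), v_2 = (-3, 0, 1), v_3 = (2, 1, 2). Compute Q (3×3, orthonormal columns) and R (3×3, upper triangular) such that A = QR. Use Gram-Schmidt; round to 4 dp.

v_1 = (3, 2, -3); ‖v_1‖ = 4.6904, so e_1 = (0.6396, 0.4264, -0.6396).
e_1·v_2 = 0.6396·(-3) + 0.4264·0 + (-0.6396)·1 = -2.5584.
u_2 = v_2 + 2.5584·e_1 = (-1.3636, 1.0909, -0.6364).
‖u_2‖ = 1.8586, so e_2 = (-0.7337, 0.5869, -0.3424).
e_1·v_3 = 0.6396·2 + 0.4264·1 + (-0.6396)·2 = 0.4264; e_2·v_3 = (-0.7337)·2 + 0.5869·1 + (-0.3424)·2 = -1.5652.
u_3 = v_3 − 0.4264·e_1 + 1.5652·e_2 = (0.5789, 1.7368, 1.7368).
‖u_3‖ = 2.5236, so e_3 = (0.2294, 0.6882, 0.6882).

Q = [[0.6396, -0.7337, 0.2294], [0.4264, 0.5869, 0.6882], [-0.6396, -0.3424, 0.6882]], R = [[4.6904, -2.5584, 0.4264], [0.0000, 1.8586, -1.5652], [0.0000, 0.0000, 2.5236]]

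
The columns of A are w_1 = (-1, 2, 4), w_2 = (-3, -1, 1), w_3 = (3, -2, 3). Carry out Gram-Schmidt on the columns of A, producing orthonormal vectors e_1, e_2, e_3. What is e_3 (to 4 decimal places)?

w_1 = (-1, 2, 4); ‖w_1‖ = 4.5826, so e_1 = (-0.2182, 0.4364, 0.8729).
e_1·w_2 = (-0.2182)·(-3) + 0.4364·(-1) + 0.8729·1 = 1.0911.
u_2 = w_2 − 1.0911·e_1 = (-2.7619, -1.4762, 0.0476).
‖u_2‖ = 3.1320, so e_2 = (-0.8818, -0.4713, 0.0152).
e_1·w_3 = (-0.2182)·3 + 0.4364·(-2) + 0.8729·3 = 1.0911; e_2·w_3 = (-0.8818)·3 + (-0.4713)·(-2) + 0.0152·3 = -1.6572.
u_3 = w_3 − 1.0911·e_1 + 1.6572·e_2 = (1.7767, -3.2573, 2.0728).
‖u_3‖ = 4.2501, so e_3 = (0.4180, -0.7664, 0.4877).

e_3 = (0.4180, -0.7664, 0.4877)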